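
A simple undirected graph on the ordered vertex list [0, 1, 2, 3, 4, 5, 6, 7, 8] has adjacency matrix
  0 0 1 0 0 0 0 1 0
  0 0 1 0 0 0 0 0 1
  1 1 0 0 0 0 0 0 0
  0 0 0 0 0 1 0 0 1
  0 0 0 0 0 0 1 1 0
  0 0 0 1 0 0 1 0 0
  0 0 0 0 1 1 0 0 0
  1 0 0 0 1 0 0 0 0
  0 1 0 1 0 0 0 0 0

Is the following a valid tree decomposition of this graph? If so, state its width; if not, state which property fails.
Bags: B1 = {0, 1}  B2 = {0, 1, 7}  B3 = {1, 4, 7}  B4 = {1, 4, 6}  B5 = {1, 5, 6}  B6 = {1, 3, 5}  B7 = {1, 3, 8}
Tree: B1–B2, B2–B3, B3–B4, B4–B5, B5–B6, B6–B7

No — vertex 2 appears in no bag.

A tree decomposition must satisfy three properties: every vertex lies in some bag; for every edge, both endpoints lie together in some bag; and for every vertex, the bags containing it form a connected subtree. Here vertex 2 appears in no bag, so the decomposition is invalid.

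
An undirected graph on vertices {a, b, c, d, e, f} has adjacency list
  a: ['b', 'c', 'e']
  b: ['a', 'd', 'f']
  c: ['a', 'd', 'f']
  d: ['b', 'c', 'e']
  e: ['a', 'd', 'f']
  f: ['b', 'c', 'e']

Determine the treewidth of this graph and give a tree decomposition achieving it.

Each bag holds 4 vertices, so the decomposition has width 3, which upper-bounds the treewidth. For the lower bound: the 4 vertex sets {c,f}, {d,e}, {a}, {b} are disjoint, each induces a connected subgraph, and every pair is joined by at least one edge of G. Contracting each set to a single vertex therefore yields K_{4} as a minor, and since treewidth is minor-monotone, tw(G) ≥ tw(K_{4}) = 3. Therefore the treewidth is 3.

Treewidth 3.
Bags: B1 = {a, c, d, f}  B2 = {a, d, e, f}  B3 = {a, b, d, f}
Tree: B1–B2, B2–B3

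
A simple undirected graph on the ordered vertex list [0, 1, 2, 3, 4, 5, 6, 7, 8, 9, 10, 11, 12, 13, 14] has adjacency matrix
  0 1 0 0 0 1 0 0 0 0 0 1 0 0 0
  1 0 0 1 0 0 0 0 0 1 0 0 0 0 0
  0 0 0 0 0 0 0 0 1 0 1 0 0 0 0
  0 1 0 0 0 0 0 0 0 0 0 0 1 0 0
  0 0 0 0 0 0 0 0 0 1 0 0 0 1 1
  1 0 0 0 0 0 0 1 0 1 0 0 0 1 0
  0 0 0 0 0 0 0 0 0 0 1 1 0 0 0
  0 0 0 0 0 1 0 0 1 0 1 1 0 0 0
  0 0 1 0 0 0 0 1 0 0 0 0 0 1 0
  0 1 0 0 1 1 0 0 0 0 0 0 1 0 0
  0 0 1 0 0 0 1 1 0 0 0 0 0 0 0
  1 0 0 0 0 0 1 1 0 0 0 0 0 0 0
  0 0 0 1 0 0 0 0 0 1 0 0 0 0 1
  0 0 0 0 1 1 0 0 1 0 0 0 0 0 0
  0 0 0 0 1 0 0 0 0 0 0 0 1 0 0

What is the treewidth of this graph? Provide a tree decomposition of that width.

Treewidth 3.
Bags: B1 = {2, 6, 8, 10}  B2 = {6, 7, 8, 10}  B3 = {6, 7, 8, 11}  B4 = {7, 8, 11, 13}  B5 = {5, 7, 11, 13}  B6 = {0, 5, 11, 13}  B7 = {0, 4, 5, 13}  B8 = {0, 4, 5, 9}  B9 = {0, 1, 4, 9}  B10 = {1, 4, 9, 14}  B11 = {1, 9, 12, 14}  B12 = {1, 3, 12, 14}
Tree: B1–B2, B2–B3, B3–B4, B4–B5, B5–B6, B6–B7, B7–B8, B8–B9, B9–B10, B10–B11, B11–B12

The largest bag has 4 vertices, giving width 3; this decomposition certifies tw(G) ≤ 3. For the lower bound: the 4 vertex sets {2,6,10}, {8}, {7}, {0,5,11,13} are disjoint, each induces a connected subgraph, and every pair is joined by at least one edge of G. Contracting each set to a single vertex therefore yields K_{4} as a minor, and since treewidth is minor-monotone, tw(G) ≥ tw(K_{4}) = 3. Combining the bounds, tw(G) = 3.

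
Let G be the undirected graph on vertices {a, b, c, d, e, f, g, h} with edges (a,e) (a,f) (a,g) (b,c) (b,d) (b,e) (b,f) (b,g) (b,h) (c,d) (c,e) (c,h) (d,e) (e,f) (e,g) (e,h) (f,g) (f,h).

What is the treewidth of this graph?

3

A width-3 tree decomposition is:
Bags: B1 = {b, e, f, g}  B2 = {b, e, f, h}  B3 = {a, e, f, g}  B4 = {b, c, e, h}  B5 = {b, c, d, e}
Tree: B1–B2, B1–B3, B2–B4, B4–B5
Each bag holds 4 vertices, so the decomposition has width 3, which upper-bounds the treewidth. For the lower bound, the 4 vertices {a, e, f, g} are pairwise adjacent, and any tree decomposition puts a clique entirely inside one bag — forcing width ≥ 3. Combining the bounds, tw(G) = 3.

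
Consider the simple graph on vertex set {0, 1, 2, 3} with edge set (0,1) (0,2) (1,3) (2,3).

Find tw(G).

2

A width-2 tree decomposition is:
Bags: B1 = {1, 2, 3}  B2 = {0, 1, 2}
Tree: B1–B2
The largest bag has 3 vertices, giving width 2; this decomposition certifies tw(G) ≤ 2. The edges 2–3–1–0–2 form a cycle, so G is not a tree and its treewidth is at least 2. The upper and lower bounds meet at 2, so that is the treewidth.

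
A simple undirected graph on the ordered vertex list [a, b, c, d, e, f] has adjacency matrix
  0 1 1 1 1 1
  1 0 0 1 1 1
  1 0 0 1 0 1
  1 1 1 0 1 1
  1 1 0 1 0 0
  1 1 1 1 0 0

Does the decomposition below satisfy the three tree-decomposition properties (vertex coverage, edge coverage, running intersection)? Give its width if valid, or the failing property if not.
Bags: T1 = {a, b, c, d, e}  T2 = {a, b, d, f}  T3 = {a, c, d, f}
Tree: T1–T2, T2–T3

No — bags containing vertex c are not connected in the tree.

A tree decomposition must satisfy three properties: every vertex lies in some bag; for every edge, both endpoints lie together in some bag; and for every vertex, the bags containing it form a connected subtree. Here bags containing vertex c are not connected in the tree, so the decomposition is invalid.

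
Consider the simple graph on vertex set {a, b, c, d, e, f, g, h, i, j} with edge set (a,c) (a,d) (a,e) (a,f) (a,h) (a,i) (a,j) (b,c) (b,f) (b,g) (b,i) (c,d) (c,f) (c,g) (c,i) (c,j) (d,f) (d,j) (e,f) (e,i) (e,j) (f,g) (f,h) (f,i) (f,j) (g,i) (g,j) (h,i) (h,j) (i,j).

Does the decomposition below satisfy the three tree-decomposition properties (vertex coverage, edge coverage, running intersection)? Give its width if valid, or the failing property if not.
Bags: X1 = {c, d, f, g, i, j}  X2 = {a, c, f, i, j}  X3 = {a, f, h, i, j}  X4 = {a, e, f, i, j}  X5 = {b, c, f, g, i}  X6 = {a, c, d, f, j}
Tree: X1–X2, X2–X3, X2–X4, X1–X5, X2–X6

A tree decomposition must satisfy three properties: every vertex lies in some bag; for every edge, both endpoints lie together in some bag; and for every vertex, the bags containing it form a connected subtree. Here bags containing vertex d are not connected in the tree, so the decomposition is invalid.

No — bags containing vertex d are not connected in the tree.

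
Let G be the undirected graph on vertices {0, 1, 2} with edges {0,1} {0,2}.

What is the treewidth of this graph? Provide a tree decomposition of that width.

The largest bag has 2 vertices, giving width 1; this decomposition certifies tw(G) ≤ 1. Since G has at least one edge (e.g. 0–1), it is not an edgeless graph, so tw(G) ≥ 1. Combining the bounds, tw(G) = 1.

Treewidth 1.
One optimal decomposition is:
Bags: B1 = {0, 1}  B2 = {0, 2}
Tree: B1–B2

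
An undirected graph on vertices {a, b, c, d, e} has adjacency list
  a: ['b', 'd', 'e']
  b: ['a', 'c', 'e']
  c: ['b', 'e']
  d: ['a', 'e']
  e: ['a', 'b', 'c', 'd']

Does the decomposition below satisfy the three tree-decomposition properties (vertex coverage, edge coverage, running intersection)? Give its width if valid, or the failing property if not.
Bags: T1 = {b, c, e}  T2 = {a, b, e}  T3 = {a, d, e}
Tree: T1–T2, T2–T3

Every vertex of G appears in some bag (union = {a, b, c, d, e}); every edge is covered by a bag; and for each vertex v the set of bags containing v is connected in the bag tree. The decomposition is therefore valid. The largest bag has 3 vertices, so the width is 2.

Yes; width 2.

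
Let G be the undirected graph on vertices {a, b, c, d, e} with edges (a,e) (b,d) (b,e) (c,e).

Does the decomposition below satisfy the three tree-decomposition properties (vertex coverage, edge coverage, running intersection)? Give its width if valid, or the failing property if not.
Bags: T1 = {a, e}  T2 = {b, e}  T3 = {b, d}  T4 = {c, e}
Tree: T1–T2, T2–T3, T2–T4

Yes; width 1.

Checking the three conditions: (i) the bags cover all of {a, b, c, d, e}; (ii) for each edge, some bag contains both endpoints; (iii) the bags containing any fixed vertex form a subtree. All hold, so the decomposition is valid with width 2 − 1 = 1.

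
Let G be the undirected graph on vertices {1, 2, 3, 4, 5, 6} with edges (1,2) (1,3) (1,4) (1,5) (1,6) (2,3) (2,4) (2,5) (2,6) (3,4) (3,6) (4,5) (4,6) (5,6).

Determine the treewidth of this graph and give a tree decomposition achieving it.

Treewidth 4.
One optimal decomposition is:
Bags: B1 = {1, 2, 4, 5, 6}  B2 = {1, 2, 3, 4, 6}
Tree: B1–B2

Each bag holds 5 vertices, so the decomposition has width 4, which upper-bounds the treewidth. On the other hand G contains the 5-clique {1, 2, 3, 4, 6}. A clique must lie in a single bag of any decomposition, so no decomposition can have width below 4. Therefore the treewidth is 4.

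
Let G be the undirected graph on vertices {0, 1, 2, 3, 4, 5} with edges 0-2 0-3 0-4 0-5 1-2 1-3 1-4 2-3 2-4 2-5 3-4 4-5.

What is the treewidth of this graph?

3

A width-3 tree decomposition is:
Bags: B1 = {1, 2, 3, 4}  B2 = {0, 2, 3, 4}  B3 = {0, 2, 4, 5}
Tree: B1–B2, B2–B3
Every bag has size at most 4, so the width is 4 − 1 = 3 and tw(G) ≤ 3. On the other hand G contains the 4-clique {0, 2, 3, 4}. A clique must lie in a single bag of any decomposition, so no decomposition can have width below 3. The upper and lower bounds meet at 3, so that is the treewidth.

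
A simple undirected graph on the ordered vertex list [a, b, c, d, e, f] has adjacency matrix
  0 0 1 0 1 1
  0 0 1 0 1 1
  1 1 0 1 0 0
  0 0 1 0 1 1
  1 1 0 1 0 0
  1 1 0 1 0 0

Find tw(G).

3

A width-3 tree decomposition is:
Bags: B1 = {a, b, c, d}  B2 = {a, b, d, e}  B3 = {a, b, d, f}
Tree: B1–B2, B2–B3
Each bag holds 4 vertices, so the decomposition has width 3, which upper-bounds the treewidth. For the lower bound: the 4 vertex sets {a,c}, {d,e}, {b}, {f} are disjoint, each induces a connected subgraph, and every pair is joined by at least one edge of G. Contracting each set to a single vertex therefore yields K_{4} as a minor, and since treewidth is minor-monotone, tw(G) ≥ tw(K_{4}) = 3. The upper and lower bounds meet at 3, so that is the treewidth.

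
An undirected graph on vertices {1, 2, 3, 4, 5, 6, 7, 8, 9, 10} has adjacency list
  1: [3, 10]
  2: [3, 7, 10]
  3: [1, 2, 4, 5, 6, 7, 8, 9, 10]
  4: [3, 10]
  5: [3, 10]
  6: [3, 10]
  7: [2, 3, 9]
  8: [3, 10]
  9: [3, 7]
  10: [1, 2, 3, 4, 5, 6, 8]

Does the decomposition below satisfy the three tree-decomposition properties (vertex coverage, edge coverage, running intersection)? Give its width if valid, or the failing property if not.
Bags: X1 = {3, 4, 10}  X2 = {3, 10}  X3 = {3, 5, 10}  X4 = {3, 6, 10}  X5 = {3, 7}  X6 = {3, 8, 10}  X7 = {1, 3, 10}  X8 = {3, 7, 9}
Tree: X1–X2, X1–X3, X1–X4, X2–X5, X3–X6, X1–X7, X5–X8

A tree decomposition must satisfy three properties: every vertex lies in some bag; for every edge, both endpoints lie together in some bag; and for every vertex, the bags containing it form a connected subtree. Here vertex 2 appears in no bag, so the decomposition is invalid.

No — vertex 2 appears in no bag.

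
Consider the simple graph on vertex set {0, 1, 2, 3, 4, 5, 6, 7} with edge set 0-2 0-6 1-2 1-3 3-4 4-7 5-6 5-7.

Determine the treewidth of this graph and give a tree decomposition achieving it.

Every bag has size at most 3, so the width is 3 − 1 = 2 and tw(G) ≤ 2. For the lower bound, G contains the cycle 3–4–7–5–6–0–2–1–3, so G is not a forest; only forests have treewidth ≤ 1, hence tw(G) ≥ 2. The upper and lower bounds meet at 2, so that is the treewidth.

Treewidth 2.
Bags: B1 = {3, 4, 7}  B2 = {3, 5, 7}  B3 = {3, 5, 6}  B4 = {0, 3, 6}  B5 = {0, 2, 3}  B6 = {1, 2, 3}
Tree: B1–B2, B2–B3, B3–B4, B4–B5, B5–B6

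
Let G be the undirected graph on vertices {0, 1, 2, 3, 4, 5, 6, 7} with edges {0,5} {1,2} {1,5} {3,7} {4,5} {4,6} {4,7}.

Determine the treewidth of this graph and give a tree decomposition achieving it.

The largest bag has 2 vertices, giving width 1; this decomposition certifies tw(G) ≤ 1. Since G has at least one edge (e.g. 5–0), it is not an edgeless graph, so tw(G) ≥ 1. The upper and lower bounds meet at 1, so that is the treewidth.

Treewidth 1.
Bags: B1 = {0, 5}  B2 = {1, 5}  B3 = {4, 5}  B4 = {1, 2}  B5 = {4, 6}  B6 = {4, 7}  B7 = {3, 7}
Tree: B1–B2, B2–B3, B2–B4, B3–B5, B5–B6, B6–B7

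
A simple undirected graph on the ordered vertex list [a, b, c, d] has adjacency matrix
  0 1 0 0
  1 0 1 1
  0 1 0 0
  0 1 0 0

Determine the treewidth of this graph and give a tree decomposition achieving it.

Treewidth 1.
One optimal decomposition is:
Bags: B1 = {b, d}  B2 = {b, c}  B3 = {a, b}
Tree: B1–B2, B2–B3

The largest bag has 2 vertices, giving width 1; this decomposition certifies tw(G) ≤ 1. Since G has at least one edge (e.g. b–d), it is not an edgeless graph, so tw(G) ≥ 1. Hence tw(G) = 1 exactly.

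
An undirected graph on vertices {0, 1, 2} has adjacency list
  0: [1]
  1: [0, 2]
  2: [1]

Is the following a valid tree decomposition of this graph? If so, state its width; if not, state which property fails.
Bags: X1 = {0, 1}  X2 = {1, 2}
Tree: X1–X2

Yes; width 1.

Vertex coverage: the bags together contain {0, 1, 2}, the full vertex set. Edge coverage: each edge of G has both endpoints in at least one bag. Running intersection: for every vertex, the bags containing it form a connected subtree. All three properties hold, so this is a valid tree decomposition of width max|bag| − 1 = 1, and hence tw(G) ≤ 1.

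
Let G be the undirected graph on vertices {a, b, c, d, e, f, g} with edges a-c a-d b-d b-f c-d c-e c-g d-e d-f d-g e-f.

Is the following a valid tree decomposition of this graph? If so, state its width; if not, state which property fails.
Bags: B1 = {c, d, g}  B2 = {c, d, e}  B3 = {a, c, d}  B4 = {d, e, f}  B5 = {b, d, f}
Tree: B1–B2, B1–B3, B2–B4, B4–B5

Yes; width 2.

Vertex coverage: the bags together contain {a, b, c, d, e, f, g}, the full vertex set. Edge coverage: each edge of G has both endpoints in at least one bag. Running intersection: for every vertex, the bags containing it form a connected subtree. All three properties hold, so this is a valid tree decomposition of width max|bag| − 1 = 2, and hence tw(G) ≤ 2.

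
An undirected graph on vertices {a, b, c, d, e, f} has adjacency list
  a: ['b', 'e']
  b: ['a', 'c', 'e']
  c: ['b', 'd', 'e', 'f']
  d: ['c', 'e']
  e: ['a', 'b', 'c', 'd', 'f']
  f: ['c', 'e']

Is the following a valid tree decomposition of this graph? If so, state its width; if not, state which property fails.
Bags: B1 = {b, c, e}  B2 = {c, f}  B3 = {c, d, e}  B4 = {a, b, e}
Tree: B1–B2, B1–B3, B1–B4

A tree decomposition must satisfy three properties: every vertex lies in some bag; for every edge, both endpoints lie together in some bag; and for every vertex, the bags containing it form a connected subtree. Here edge (e,f) lies in no bag, so the decomposition is invalid.

No — edge (e,f) lies in no bag.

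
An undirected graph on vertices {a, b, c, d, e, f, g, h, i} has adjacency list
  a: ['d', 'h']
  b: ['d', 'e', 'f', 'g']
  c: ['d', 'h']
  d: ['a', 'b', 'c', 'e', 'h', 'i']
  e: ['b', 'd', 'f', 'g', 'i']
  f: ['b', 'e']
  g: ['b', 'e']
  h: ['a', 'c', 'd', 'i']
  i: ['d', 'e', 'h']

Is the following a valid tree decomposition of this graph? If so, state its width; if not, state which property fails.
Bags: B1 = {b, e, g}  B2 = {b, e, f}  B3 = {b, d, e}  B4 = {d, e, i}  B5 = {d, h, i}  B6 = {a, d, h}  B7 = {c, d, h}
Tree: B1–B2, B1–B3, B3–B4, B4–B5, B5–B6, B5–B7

Yes; width 2.

Every vertex of G appears in some bag (union = {a, b, c, d, e, f, g, h, i}); every edge is covered by a bag; and for each vertex v the set of bags containing v is connected in the bag tree. The decomposition is therefore valid. The largest bag has 3 vertices, so the width is 2.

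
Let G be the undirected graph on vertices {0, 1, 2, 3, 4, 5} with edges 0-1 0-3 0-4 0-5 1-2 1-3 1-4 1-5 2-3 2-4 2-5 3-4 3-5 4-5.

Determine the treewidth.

4

A width-4 tree decomposition is:
Bags: B1 = {1, 2, 3, 4, 5}  B2 = {0, 1, 3, 4, 5}
Tree: B1–B2
Each bag holds 5 vertices, so the decomposition has width 4, which upper-bounds the treewidth. On the other hand G contains the 5-clique {0, 1, 3, 4, 5}. A clique must lie in a single bag of any decomposition, so no decomposition can have width below 4. The upper and lower bounds meet at 4, so that is the treewidth.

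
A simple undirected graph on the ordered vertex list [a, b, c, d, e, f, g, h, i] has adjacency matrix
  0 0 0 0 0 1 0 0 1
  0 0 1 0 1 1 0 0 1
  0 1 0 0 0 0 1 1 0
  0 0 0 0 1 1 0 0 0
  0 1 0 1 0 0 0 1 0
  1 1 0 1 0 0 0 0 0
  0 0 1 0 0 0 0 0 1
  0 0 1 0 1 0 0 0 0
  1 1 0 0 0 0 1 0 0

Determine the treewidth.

3

A width-3 tree decomposition is:
Bags: B1 = {a, d, f, i}  B2 = {b, d, f, i}  B3 = {b, d, e, i}  B4 = {b, e, g, i}  B5 = {b, c, e, g}  B6 = {c, e, g, h}
Tree: B1–B2, B2–B3, B3–B4, B4–B5, B5–B6
Every bag has size at most 4, so the width is 4 − 1 = 3 and tw(G) ≤ 3. For the lower bound: the 4 vertex sets {a,d,f}, {i}, {b}, {c,e,g,h} are disjoint, each induces a connected subgraph, and every pair is joined by at least one edge of G. Contracting each set to a single vertex therefore yields K_{4} as a minor, and since treewidth is minor-monotone, tw(G) ≥ tw(K_{4}) = 3. Hence tw(G) = 3 exactly.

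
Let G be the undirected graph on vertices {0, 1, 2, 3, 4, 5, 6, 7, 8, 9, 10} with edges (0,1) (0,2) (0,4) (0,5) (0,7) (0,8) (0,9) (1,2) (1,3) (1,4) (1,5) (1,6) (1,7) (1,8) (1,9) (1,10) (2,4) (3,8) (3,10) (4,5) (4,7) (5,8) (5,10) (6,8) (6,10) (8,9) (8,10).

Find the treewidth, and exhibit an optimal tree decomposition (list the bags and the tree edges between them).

Each bag holds 4 vertices, so the decomposition has width 3, which upper-bounds the treewidth. Conversely, {0, 1, 8, 9} is a clique of size 4, and the vertices of any clique must share a bag in every tree decomposition; so some bag has ≥ 4 vertices and tw(G) ≥ 3. The upper and lower bounds meet at 3, so that is the treewidth.

Treewidth 3.
One optimal decomposition is:
Bags: B1 = {1, 5, 8, 10}  B2 = {0, 1, 5, 8}  B3 = {0, 1, 4, 5}  B4 = {1, 3, 8, 10}  B5 = {0, 1, 2, 4}  B6 = {0, 1, 4, 7}  B7 = {1, 6, 8, 10}  B8 = {0, 1, 8, 9}
Tree: B1–B2, B2–B3, B1–B4, B3–B5, B5–B6, B1–B7, B2–B8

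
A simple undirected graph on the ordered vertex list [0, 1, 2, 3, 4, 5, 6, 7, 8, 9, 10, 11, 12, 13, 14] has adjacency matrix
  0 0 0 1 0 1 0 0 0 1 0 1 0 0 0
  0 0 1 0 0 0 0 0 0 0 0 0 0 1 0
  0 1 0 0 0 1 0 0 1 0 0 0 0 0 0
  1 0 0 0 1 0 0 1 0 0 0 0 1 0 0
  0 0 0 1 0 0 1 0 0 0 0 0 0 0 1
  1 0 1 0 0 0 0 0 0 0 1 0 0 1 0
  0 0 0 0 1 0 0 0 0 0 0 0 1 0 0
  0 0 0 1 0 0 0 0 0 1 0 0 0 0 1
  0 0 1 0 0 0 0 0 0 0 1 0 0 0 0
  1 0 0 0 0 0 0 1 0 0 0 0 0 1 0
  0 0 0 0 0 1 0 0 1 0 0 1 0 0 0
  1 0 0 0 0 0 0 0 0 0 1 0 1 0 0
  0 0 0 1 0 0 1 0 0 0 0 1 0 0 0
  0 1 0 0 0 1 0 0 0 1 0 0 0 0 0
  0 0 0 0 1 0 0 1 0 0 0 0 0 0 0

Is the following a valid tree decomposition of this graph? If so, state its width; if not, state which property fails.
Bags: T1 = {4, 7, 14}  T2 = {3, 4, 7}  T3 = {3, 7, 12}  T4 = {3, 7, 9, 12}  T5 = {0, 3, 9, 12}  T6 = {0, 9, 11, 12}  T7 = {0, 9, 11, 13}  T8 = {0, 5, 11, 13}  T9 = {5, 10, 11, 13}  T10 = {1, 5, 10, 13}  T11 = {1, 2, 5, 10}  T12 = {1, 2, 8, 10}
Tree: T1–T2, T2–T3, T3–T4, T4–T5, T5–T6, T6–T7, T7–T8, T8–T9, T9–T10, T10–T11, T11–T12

A tree decomposition must satisfy three properties: every vertex lies in some bag; for every edge, both endpoints lie together in some bag; and for every vertex, the bags containing it form a connected subtree. Here vertex 6 appears in no bag, so the decomposition is invalid.

No — vertex 6 appears in no bag.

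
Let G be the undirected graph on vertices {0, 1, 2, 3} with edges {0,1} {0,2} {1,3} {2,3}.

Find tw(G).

A width-2 tree decomposition is:
Bags: B1 = {0, 1, 3}  B2 = {0, 2, 3}
Tree: B1–B2
The largest bag has 3 vertices, giving width 2; this decomposition certifies tw(G) ≤ 2. Since 3–1–0–2–3 is a cycle in G, G is not acyclic. Forests are exactly the graphs of treewidth ≤ 1, so tw(G) ≥ 2. The upper and lower bounds meet at 2, so that is the treewidth.

2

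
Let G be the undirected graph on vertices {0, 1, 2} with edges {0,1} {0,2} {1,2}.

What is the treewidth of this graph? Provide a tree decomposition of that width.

With just one bag of size 3, the width is 3 − 1 = 2, so tw(G) ≤ 2. On the other hand G contains the 3-clique {0, 1, 2}. A clique must lie in a single bag of any decomposition, so no decomposition can have width below 2. Therefore the treewidth is 2.

Treewidth 2.
Bags: B1 = {0, 1, 2}
Tree: (single bag)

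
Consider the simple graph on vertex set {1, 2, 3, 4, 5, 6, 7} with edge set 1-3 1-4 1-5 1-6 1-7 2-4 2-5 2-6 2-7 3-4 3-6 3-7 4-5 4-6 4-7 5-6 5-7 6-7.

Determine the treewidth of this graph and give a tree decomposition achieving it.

Treewidth 4.
One such decomposition:
Bags: B1 = {1, 4, 5, 6, 7}  B2 = {2, 4, 5, 6, 7}  B3 = {1, 3, 4, 6, 7}
Tree: B1–B2, B1–B3

The largest bag has 5 vertices, giving width 4; this decomposition certifies tw(G) ≤ 4. For the lower bound, the 5 vertices {1, 3, 4, 6, 7} are pairwise adjacent, and any tree decomposition puts a clique entirely inside one bag — forcing width ≥ 4. The upper and lower bounds meet at 4, so that is the treewidth.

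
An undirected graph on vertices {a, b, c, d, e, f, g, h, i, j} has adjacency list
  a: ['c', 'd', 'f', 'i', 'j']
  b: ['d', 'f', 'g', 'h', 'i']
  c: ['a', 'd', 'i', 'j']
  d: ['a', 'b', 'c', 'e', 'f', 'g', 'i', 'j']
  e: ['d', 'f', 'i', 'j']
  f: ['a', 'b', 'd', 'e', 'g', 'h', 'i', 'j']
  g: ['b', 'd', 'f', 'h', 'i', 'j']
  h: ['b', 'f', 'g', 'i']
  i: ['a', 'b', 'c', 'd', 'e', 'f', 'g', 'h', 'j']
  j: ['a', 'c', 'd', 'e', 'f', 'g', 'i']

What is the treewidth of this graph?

A width-4 tree decomposition is:
Bags: B1 = {d, f, g, i, j}  B2 = {d, e, f, i, j}  B3 = {b, d, f, g, i}  B4 = {a, d, f, i, j}  B5 = {a, c, d, i, j}  B6 = {b, f, g, h, i}
Tree: B1–B2, B1–B3, B2–B4, B4–B5, B3–B6
Each bag holds 5 vertices, so the decomposition has width 4, which upper-bounds the treewidth. Conversely, {a, c, d, i, j} is a clique of size 5, and the vertices of any clique must share a bag in every tree decomposition; so some bag has ≥ 5 vertices and tw(G) ≥ 4. Hence tw(G) = 4 exactly.

4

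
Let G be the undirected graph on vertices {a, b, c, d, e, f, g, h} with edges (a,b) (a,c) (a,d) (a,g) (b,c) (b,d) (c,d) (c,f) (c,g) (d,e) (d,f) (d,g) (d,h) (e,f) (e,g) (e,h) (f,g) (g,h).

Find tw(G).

A width-3 tree decomposition is:
Bags: B1 = {a, c, d, g}  B2 = {c, d, f, g}  B3 = {a, b, c, d}  B4 = {d, e, f, g}  B5 = {d, e, g, h}
Tree: B1–B2, B1–B3, B2–B4, B4–B5
The largest bag has 4 vertices, giving width 3; this decomposition certifies tw(G) ≤ 3. For the lower bound, the 4 vertices {a, c, d, g} are pairwise adjacent, and any tree decomposition puts a clique entirely inside one bag — forcing width ≥ 3. The upper and lower bounds meet at 3, so that is the treewidth.

3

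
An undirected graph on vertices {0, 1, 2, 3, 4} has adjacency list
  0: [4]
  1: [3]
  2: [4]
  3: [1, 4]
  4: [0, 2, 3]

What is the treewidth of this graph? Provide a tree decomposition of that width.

Every bag has size at most 2, so the width is 2 − 1 = 1 and tw(G) ≤ 1. Since G has at least one edge (e.g. 4–0), it is not an edgeless graph, so tw(G) ≥ 1. Combining the bounds, tw(G) = 1.

Treewidth 1.
Bags: B1 = {0, 4}  B2 = {3, 4}  B3 = {2, 4}  B4 = {1, 3}
Tree: B1–B2, B2–B3, B2–B4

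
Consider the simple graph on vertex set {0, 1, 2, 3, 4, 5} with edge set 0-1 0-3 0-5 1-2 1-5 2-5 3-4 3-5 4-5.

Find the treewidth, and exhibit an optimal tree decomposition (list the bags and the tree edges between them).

Treewidth 2.
One optimal decomposition is:
Bags: B1 = {0, 3, 5}  B2 = {0, 1, 5}  B3 = {1, 2, 5}  B4 = {3, 4, 5}
Tree: B1–B2, B2–B3, B1–B4

The largest bag has 3 vertices, giving width 2; this decomposition certifies tw(G) ≤ 2. Conversely, {0, 1, 5} is a clique of size 3, and the vertices of any clique must share a bag in every tree decomposition; so some bag has ≥ 3 vertices and tw(G) ≥ 2. Hence tw(G) = 2 exactly.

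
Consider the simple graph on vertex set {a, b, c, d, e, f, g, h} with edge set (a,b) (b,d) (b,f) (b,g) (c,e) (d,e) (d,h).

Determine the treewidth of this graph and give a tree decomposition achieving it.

Each bag holds 2 vertices, so the decomposition has width 1, which upper-bounds the treewidth. G has an edge, so its treewidth is at least 1. The upper and lower bounds meet at 1, so that is the treewidth.

Treewidth 1.
One optimal decomposition is:
Bags: B1 = {b, d}  B2 = {d, e}  B3 = {a, b}  B4 = {d, h}  B5 = {b, f}  B6 = {c, e}  B7 = {b, g}
Tree: B1–B2, B1–B3, B2–B4, B1–B5, B2–B6, B1–B7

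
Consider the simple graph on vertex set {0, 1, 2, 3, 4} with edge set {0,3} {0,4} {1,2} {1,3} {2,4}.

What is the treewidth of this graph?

A width-2 tree decomposition is:
Bags: B1 = {0, 2, 4}  B2 = {0, 2, 3}  B3 = {1, 2, 3}
Tree: B1–B2, B2–B3
Each bag holds 3 vertices, so the decomposition has width 2, which upper-bounds the treewidth. Since 2–4–0–3–1–2 is a cycle in G, G is not acyclic. Forests are exactly the graphs of treewidth ≤ 1, so tw(G) ≥ 2. Therefore the treewidth is 2.

2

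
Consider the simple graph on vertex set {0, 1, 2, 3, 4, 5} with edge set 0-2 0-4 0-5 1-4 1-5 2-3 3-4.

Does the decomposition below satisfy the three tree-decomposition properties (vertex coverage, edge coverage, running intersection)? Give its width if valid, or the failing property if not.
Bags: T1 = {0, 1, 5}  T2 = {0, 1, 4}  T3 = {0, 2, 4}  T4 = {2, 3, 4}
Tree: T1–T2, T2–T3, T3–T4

Every vertex of G appears in some bag (union = {0, 1, 2, 3, 4, 5}); every edge is covered by a bag; and for each vertex v the set of bags containing v is connected in the bag tree. The decomposition is therefore valid. The largest bag has 3 vertices, so the width is 2.

Yes; width 2.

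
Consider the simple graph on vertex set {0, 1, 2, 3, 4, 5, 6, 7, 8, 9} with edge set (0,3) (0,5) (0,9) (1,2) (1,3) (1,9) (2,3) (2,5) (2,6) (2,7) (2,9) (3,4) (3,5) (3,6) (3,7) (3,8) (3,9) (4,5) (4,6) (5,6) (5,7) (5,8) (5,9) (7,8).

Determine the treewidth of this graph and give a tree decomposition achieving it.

The largest bag has 4 vertices, giving width 3; this decomposition certifies tw(G) ≤ 3. For the lower bound, the 4 vertices {1, 2, 3, 9} are pairwise adjacent, and any tree decomposition puts a clique entirely inside one bag — forcing width ≥ 3. Therefore the treewidth is 3.

Treewidth 3.
Bags: B1 = {2, 3, 5, 6}  B2 = {2, 3, 5, 9}  B3 = {1, 2, 3, 9}  B4 = {3, 4, 5, 6}  B5 = {2, 3, 5, 7}  B6 = {3, 5, 7, 8}  B7 = {0, 3, 5, 9}
Tree: B1–B2, B2–B3, B1–B4, B2–B5, B5–B6, B2–B7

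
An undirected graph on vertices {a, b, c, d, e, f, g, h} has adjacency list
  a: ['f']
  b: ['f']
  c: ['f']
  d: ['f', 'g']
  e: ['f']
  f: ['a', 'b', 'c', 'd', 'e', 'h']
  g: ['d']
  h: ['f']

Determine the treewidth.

A width-1 tree decomposition is:
Bags: B1 = {d, f}  B2 = {c, f}  B3 = {a, f}  B4 = {b, f}  B5 = {e, f}  B6 = {d, g}  B7 = {f, h}
Tree: B1–B2, B1–B3, B1–B4, B1–B5, B1–B6, B3–B7
The largest bag has 2 vertices, giving width 1; this decomposition certifies tw(G) ≤ 1. G has an edge, so its treewidth is at least 1. Combining the bounds, tw(G) = 1.

1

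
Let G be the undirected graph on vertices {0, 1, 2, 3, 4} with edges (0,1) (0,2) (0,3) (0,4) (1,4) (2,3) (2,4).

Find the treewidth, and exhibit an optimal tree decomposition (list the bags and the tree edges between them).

Each bag holds 3 vertices, so the decomposition has width 2, which upper-bounds the treewidth. Conversely, {0, 1, 4} is a clique of size 3, and the vertices of any clique must share a bag in every tree decomposition; so some bag has ≥ 3 vertices and tw(G) ≥ 2. Therefore the treewidth is 2.

Treewidth 2.
One optimal decomposition is:
Bags: B1 = {0, 1, 4}  B2 = {0, 2, 4}  B3 = {0, 2, 3}
Tree: B1–B2, B2–B3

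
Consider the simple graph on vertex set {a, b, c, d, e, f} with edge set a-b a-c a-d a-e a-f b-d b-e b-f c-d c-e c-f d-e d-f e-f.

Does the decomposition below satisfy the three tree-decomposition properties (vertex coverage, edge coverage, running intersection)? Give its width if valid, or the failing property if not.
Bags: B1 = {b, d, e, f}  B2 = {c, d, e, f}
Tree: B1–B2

No — vertex a appears in no bag.

A tree decomposition must satisfy three properties: every vertex lies in some bag; for every edge, both endpoints lie together in some bag; and for every vertex, the bags containing it form a connected subtree. Here vertex a appears in no bag, so the decomposition is invalid.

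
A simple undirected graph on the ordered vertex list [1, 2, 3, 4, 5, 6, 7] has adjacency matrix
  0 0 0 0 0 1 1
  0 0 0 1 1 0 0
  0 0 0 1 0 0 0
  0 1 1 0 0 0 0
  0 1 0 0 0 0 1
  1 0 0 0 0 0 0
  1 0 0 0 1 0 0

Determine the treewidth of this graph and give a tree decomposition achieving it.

Every bag has size at most 2, so the width is 2 − 1 = 1 and tw(G) ≤ 1. Since G has at least one edge (e.g. 6–1), it is not an edgeless graph, so tw(G) ≥ 1. The upper and lower bounds meet at 1, so that is the treewidth.

Treewidth 1.
One such decomposition:
Bags: B1 = {1, 6}  B2 = {1, 7}  B3 = {5, 7}  B4 = {2, 5}  B5 = {2, 4}  B6 = {3, 4}
Tree: B1–B2, B2–B3, B3–B4, B4–B5, B5–B6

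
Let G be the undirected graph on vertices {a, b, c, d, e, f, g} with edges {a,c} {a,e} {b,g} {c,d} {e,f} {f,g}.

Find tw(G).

1

A width-1 tree decomposition is:
Bags: B1 = {c, d}  B2 = {a, c}  B3 = {a, e}  B4 = {e, f}  B5 = {f, g}  B6 = {b, g}
Tree: B1–B2, B2–B3, B3–B4, B4–B5, B5–B6
Every bag has size at most 2, so the width is 2 − 1 = 1 and tw(G) ≤ 1. Any graph with an edge has treewidth ≥ 1, and G has the edge d–c. Therefore the treewidth is 1.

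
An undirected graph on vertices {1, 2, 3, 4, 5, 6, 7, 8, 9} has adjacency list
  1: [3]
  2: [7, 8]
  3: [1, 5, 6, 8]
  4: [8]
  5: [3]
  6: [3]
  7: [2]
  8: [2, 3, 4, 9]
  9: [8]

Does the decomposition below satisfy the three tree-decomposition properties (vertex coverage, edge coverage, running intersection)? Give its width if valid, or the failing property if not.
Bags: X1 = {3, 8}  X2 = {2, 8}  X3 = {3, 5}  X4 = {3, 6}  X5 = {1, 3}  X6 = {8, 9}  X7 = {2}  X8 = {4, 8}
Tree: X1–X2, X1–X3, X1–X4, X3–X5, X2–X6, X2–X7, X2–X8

A tree decomposition must satisfy three properties: every vertex lies in some bag; for every edge, both endpoints lie together in some bag; and for every vertex, the bags containing it form a connected subtree. Here vertex 7 appears in no bag, so the decomposition is invalid.

No — vertex 7 appears in no bag.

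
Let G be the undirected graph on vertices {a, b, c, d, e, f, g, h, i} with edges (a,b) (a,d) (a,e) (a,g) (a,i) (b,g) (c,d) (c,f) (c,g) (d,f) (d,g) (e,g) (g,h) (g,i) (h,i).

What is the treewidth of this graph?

A width-2 tree decomposition is:
Bags: B1 = {a, d, g}  B2 = {a, e, g}  B3 = {c, d, g}  B4 = {c, d, f}  B5 = {a, g, i}  B6 = {a, b, g}  B7 = {g, h, i}
Tree: B1–B2, B1–B3, B3–B4, B2–B5, B2–B6, B5–B7
Every bag has size at most 3, so the width is 3 − 1 = 2 and tw(G) ≤ 2. On the other hand G contains the 3-clique {g, h, i}. A clique must lie in a single bag of any decomposition, so no decomposition can have width below 2. Hence tw(G) = 2 exactly.

2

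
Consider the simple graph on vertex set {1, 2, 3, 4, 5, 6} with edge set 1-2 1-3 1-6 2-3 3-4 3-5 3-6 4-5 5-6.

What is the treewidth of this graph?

2

A width-2 tree decomposition is:
Bags: B1 = {3, 5, 6}  B2 = {1, 3, 6}  B3 = {1, 2, 3}  B4 = {3, 4, 5}
Tree: B1–B2, B2–B3, B1–B4
Every bag has size at most 3, so the width is 3 − 1 = 2 and tw(G) ≤ 2. Conversely, {1, 2, 3} is a clique of size 3, and the vertices of any clique must share a bag in every tree decomposition; so some bag has ≥ 3 vertices and tw(G) ≥ 2. The upper and lower bounds meet at 2, so that is the treewidth.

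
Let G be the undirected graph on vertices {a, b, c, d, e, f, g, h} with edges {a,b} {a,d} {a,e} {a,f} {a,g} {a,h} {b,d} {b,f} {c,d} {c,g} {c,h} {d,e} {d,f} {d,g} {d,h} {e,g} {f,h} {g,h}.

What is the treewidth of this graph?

A width-3 tree decomposition is:
Bags: B1 = {a, d, f, h}  B2 = {a, b, d, f}  B3 = {a, d, g, h}  B4 = {c, d, g, h}  B5 = {a, d, e, g}
Tree: B1–B2, B1–B3, B3–B4, B3–B5
Every bag has size at most 4, so the width is 4 − 1 = 3 and tw(G) ≤ 3. On the other hand G contains the 4-clique {c, d, g, h}. A clique must lie in a single bag of any decomposition, so no decomposition can have width below 3. The upper and lower bounds meet at 3, so that is the treewidth.

3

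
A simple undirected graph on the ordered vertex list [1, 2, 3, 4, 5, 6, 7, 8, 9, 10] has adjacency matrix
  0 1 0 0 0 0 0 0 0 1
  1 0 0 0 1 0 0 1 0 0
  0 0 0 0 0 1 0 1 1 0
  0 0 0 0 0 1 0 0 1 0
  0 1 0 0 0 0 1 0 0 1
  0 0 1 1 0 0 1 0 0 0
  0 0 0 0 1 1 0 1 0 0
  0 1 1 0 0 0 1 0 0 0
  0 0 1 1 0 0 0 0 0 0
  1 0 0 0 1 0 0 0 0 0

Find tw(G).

A width-2 tree decomposition is:
Bags: B1 = {1, 5, 10}  B2 = {1, 2, 5}  B3 = {2, 5, 7}  B4 = {2, 7, 8}  B5 = {6, 7, 8}  B6 = {3, 6, 8}  B7 = {3, 4, 6}  B8 = {3, 4, 9}
Tree: B1–B2, B2–B3, B3–B4, B4–B5, B5–B6, B6–B7, B7–B8
Every bag has size at most 3, so the width is 3 − 1 = 2 and tw(G) ≤ 2. The edges 10–1–2–5–10 form a cycle, so G is not a tree and its treewidth is at least 2. Therefore the treewidth is 2.

2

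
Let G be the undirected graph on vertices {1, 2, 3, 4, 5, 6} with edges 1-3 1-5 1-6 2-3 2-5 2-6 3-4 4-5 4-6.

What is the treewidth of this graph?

A width-3 tree decomposition is:
Bags: B1 = {1, 2, 4, 6}  B2 = {1, 2, 3, 4}  B3 = {1, 2, 4, 5}
Tree: B1–B2, B2–B3
Each bag holds 4 vertices, so the decomposition has width 3, which upper-bounds the treewidth. For the lower bound: the 4 vertex sets {1,6}, {3,4}, {2}, {5} are disjoint, each induces a connected subgraph, and every pair is joined by at least one edge of G. Contracting each set to a single vertex therefore yields K_{4} as a minor, and since treewidth is minor-monotone, tw(G) ≥ tw(K_{4}) = 3. The upper and lower bounds meet at 3, so that is the treewidth.

3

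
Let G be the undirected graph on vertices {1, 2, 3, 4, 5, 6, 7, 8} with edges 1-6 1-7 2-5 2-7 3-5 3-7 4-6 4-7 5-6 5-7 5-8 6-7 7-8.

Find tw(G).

2

A width-2 tree decomposition is:
Bags: B1 = {5, 6, 7}  B2 = {5, 7, 8}  B3 = {1, 6, 7}  B4 = {2, 5, 7}  B5 = {4, 6, 7}  B6 = {3, 5, 7}
Tree: B1–B2, B1–B3, B1–B4, B1–B5, B2–B6
Every bag has size at most 3, so the width is 3 − 1 = 2 and tw(G) ≤ 2. On the other hand G contains the 3-clique {1, 6, 7}. A clique must lie in a single bag of any decomposition, so no decomposition can have width below 2. The upper and lower bounds meet at 2, so that is the treewidth.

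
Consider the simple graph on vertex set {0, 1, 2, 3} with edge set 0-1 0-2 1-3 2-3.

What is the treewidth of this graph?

2

A width-2 tree decomposition is:
Bags: B1 = {0, 2, 3}  B2 = {0, 1, 3}
Tree: B1–B2
Each bag holds 3 vertices, so the decomposition has width 2, which upper-bounds the treewidth. For the lower bound, G contains the cycle 3–2–0–1–3, so G is not a forest; only forests have treewidth ≤ 1, hence tw(G) ≥ 2. Hence tw(G) = 2 exactly.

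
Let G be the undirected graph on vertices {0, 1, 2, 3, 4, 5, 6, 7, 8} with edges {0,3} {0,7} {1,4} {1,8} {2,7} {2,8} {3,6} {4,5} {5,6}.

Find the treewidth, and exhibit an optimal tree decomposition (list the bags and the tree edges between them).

Each bag holds 3 vertices, so the decomposition has width 2, which upper-bounds the treewidth. For the lower bound, G contains the cycle 4–1–8–2–7–0–3–6–5–4, so G is not a forest; only forests have treewidth ≤ 1, hence tw(G) ≥ 2. Therefore the treewidth is 2.

Treewidth 2.
One optimal decomposition is:
Bags: B1 = {1, 4, 8}  B2 = {2, 4, 8}  B3 = {2, 4, 7}  B4 = {0, 4, 7}  B5 = {0, 3, 4}  B6 = {3, 4, 6}  B7 = {4, 5, 6}
Tree: B1–B2, B2–B3, B3–B4, B4–B5, B5–B6, B6–B7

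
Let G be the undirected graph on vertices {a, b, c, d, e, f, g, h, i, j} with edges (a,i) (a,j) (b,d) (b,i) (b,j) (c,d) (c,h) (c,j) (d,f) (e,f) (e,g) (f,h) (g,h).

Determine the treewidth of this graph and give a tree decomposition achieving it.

Treewidth 2.
Bags: B1 = {a, i, j}  B2 = {b, i, j}  B3 = {b, c, j}  B4 = {b, c, d}  B5 = {c, d, h}  B6 = {d, f, h}  B7 = {f, g, h}  B8 = {e, f, g}
Tree: B1–B2, B2–B3, B3–B4, B4–B5, B5–B6, B6–B7, B7–B8

The largest bag has 3 vertices, giving width 2; this decomposition certifies tw(G) ≤ 2. The edges a–i–b–j–a form a cycle, so G is not a tree and its treewidth is at least 2. Therefore the treewidth is 2.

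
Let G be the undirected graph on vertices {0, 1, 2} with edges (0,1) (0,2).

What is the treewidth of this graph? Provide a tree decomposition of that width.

Each bag holds 2 vertices, so the decomposition has width 1, which upper-bounds the treewidth. Any graph with an edge has treewidth ≥ 1, and G has the edge 0–1. Hence tw(G) = 1 exactly.

Treewidth 1.
Bags: B1 = {0, 1}  B2 = {0, 2}
Tree: B1–B2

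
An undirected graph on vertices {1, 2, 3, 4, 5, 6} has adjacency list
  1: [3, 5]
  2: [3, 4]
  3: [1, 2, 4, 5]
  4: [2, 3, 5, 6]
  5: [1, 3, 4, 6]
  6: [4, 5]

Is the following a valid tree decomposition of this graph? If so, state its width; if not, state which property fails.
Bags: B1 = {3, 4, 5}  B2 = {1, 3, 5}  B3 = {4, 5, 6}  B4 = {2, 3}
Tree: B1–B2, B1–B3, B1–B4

A tree decomposition must satisfy three properties: every vertex lies in some bag; for every edge, both endpoints lie together in some bag; and for every vertex, the bags containing it form a connected subtree. Here edge (4,2) lies in no bag, so the decomposition is invalid.

No — edge (4,2) lies in no bag.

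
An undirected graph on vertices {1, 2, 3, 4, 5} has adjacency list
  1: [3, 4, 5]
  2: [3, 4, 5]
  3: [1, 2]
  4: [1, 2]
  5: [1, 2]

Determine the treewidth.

A width-2 tree decomposition is:
Bags: B1 = {1, 2, 3}  B2 = {1, 2, 5}  B3 = {1, 2, 4}
Tree: B1–B2, B2–B3
Each bag holds 3 vertices, so the decomposition has width 2, which upper-bounds the treewidth. For the lower bound, G contains the cycle 3–1–5–2–3, so G is not a forest; only forests have treewidth ≤ 1, hence tw(G) ≥ 2. The upper and lower bounds meet at 2, so that is the treewidth.

2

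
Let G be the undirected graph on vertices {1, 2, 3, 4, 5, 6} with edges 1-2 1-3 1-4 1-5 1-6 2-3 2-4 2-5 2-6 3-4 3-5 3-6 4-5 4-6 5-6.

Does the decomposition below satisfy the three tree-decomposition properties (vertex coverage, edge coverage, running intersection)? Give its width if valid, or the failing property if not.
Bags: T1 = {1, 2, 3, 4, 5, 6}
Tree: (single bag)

Yes; width 5.

Vertex coverage: the bags together contain {1, 2, 3, 4, 5, 6}, the full vertex set. Edge coverage: each edge of G has both endpoints in at least one bag. Running intersection: for every vertex, the bags containing it form a connected subtree. All three properties hold, so this is a valid tree decomposition of width max|bag| − 1 = 5, and hence tw(G) ≤ 5.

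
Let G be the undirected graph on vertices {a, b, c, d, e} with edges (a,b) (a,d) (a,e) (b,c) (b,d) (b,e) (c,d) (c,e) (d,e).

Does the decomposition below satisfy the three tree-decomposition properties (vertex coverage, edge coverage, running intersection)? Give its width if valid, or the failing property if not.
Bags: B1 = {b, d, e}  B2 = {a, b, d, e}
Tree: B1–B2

No — vertex c appears in no bag.

A tree decomposition must satisfy three properties: every vertex lies in some bag; for every edge, both endpoints lie together in some bag; and for every vertex, the bags containing it form a connected subtree. Here vertex c appears in no bag, so the decomposition is invalid.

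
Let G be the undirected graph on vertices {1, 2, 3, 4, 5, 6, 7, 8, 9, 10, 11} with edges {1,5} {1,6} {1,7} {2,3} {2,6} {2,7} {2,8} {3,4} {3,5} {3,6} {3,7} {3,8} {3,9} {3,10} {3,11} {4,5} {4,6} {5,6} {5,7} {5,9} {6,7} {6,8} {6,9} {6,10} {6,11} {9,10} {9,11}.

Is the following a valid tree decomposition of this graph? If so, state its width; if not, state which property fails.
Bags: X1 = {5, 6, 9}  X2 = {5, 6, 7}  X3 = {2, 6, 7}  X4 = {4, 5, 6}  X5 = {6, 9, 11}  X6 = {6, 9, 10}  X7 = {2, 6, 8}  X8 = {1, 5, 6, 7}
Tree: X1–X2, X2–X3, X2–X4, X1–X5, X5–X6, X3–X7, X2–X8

No — vertex 3 appears in no bag.

A tree decomposition must satisfy three properties: every vertex lies in some bag; for every edge, both endpoints lie together in some bag; and for every vertex, the bags containing it form a connected subtree. Here vertex 3 appears in no bag, so the decomposition is invalid.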